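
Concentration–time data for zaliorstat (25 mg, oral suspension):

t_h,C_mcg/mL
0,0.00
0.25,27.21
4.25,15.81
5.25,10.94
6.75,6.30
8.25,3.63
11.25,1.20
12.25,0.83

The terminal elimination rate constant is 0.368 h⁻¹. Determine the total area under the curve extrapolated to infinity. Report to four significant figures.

AUC = 133.7 mcg/mL·h

Trapezoidal AUC_0→12.25:
  [0→0.25]: (0.00+27.21)/2 × 0.25 = 3.40125
  [0.25→4.25]: (27.21+15.81)/2 × 4 = 86.04
  [4.25→5.25]: (15.81+10.94)/2 × 1 = 13.375
  [5.25→6.75]: (10.94+6.30)/2 × 1.5 = 12.93
  [6.75→8.25]: (6.30+3.63)/2 × 1.5 = 7.4475
  [8.25→11.25]: (3.63+1.20)/2 × 3 = 7.245
  [11.25→12.25]: (1.20+0.83)/2 × 1 = 1.015
  Sum = 131.45375 mcg/mL·h
Extrapolated tail: C_last / k_e = 0.83 / 0.368 = 2.255
AUC_0→∞ = 131.45375 + 2.255 = 133.70875 mcg/mL·h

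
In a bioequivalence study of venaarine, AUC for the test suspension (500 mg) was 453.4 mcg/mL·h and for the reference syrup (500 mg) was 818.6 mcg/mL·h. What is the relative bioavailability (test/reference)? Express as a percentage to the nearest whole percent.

F_rel = (AUC_test/D_test) / (AUC_ref/D_ref)
      = (453.4/500) / (818.6/500)
      = 0.9068 / 1.6372 = 0.5539 = 55.39%

F_rel = 55%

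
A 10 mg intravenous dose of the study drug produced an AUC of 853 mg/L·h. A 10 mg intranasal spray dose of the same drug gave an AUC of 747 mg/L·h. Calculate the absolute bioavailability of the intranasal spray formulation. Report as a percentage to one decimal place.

F = (AUC_ev / D_ev) / (AUC_iv / D_iv)
  = (747/10) / (853/10)
  = 74.7 / 85.3 = 0.8757
  = 87.57%

F = 87.6%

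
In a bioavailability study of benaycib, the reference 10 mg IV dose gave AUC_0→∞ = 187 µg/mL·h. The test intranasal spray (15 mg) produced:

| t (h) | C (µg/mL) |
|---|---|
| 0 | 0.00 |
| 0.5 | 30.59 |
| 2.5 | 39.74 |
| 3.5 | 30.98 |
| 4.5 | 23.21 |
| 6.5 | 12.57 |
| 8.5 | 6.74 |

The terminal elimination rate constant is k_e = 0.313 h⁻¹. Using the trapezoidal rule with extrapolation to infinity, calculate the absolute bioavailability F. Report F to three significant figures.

F = 0.774

Trapezoidal AUC_0→8.5 (intranasal spray):
  [0→0.5]: (0.00+30.59)/2 × 0.5 = 7.6475
  [0.5→2.5]: (30.59+39.74)/2 × 2 = 70.33
  [2.5→3.5]: (39.74+30.98)/2 × 1 = 35.36
  [3.5→4.5]: (30.98+23.21)/2 × 1 = 27.095
  [4.5→6.5]: (23.21+12.57)/2 × 2 = 35.78
  [6.5→8.5]: (12.57+6.74)/2 × 2 = 19.31
  Sum = 195.5225 µg/mL·h
Tail: C_last/k_e = 6.74/0.313 = 21.534
AUC_0→∞ (intranasal spray) = 195.5225 + 21.534 = 217.0565 µg/mL·h
F = (AUC_ev/D_ev)/(AUC_iv/D_iv) = (217.0565/15)/(187/10) = 14.4704/18.7 = 0.7738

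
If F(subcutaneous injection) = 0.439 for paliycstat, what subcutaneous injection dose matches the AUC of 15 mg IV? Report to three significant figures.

For equal systemic exposure: F × D_ev = D_iv
D_ev = D_iv / F = 15 / 0.439 = 34.1686 mg

D_subcutaneous = 34.2 mg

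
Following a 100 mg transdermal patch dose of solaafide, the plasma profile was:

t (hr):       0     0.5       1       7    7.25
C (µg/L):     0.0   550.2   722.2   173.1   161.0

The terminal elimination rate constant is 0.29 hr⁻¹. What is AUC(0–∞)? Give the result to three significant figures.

Trapezoidal AUC_0→7.25:
  [0→0.5]: (0.0+550.2)/2 × 0.5 = 137.55
  [0.5→1]: (550.2+722.2)/2 × 0.5 = 318.1
  [1→7]: (722.2+173.1)/2 × 6 = 2685.9
  [7→7.25]: (173.1+161.0)/2 × 0.25 = 41.7625
  Sum = 3183.3125 µg/L·hr
Extrapolated tail: C_last / k_e = 161.0 / 0.29 = 555.172
AUC_0→∞ = 3183.3125 + 555.172 = 3738.4845 µg/L·hr

AUC = 3740 µg/L·hr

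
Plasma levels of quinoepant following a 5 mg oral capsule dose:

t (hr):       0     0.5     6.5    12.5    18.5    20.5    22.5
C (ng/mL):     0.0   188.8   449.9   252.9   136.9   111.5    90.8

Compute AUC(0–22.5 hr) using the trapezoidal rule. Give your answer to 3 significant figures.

AUC = 5690 ng/mL·hr

Trapezoidal AUC_0→22.5:
  [0→0.5]: (0.0+188.8)/2 × 0.5 = 47.2
  [0.5→6.5]: (188.8+449.9)/2 × 6 = 1916.1
  [6.5→12.5]: (449.9+252.9)/2 × 6 = 2108.4
  [12.5→18.5]: (252.9+136.9)/2 × 6 = 1169.4
  [18.5→20.5]: (136.9+111.5)/2 × 2 = 248.4
  [20.5→22.5]: (111.5+90.8)/2 × 2 = 202.3
  Sum = 5691.8 ng/mL·hr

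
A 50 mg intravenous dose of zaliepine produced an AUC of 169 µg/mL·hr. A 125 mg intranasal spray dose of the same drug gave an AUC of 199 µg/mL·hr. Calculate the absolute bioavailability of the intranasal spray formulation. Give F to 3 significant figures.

F = 0.471

F = (AUC_ev / D_ev) / (AUC_iv / D_iv)
  = (199/125) / (169/50)
  = 1.592 / 3.38 = 0.4710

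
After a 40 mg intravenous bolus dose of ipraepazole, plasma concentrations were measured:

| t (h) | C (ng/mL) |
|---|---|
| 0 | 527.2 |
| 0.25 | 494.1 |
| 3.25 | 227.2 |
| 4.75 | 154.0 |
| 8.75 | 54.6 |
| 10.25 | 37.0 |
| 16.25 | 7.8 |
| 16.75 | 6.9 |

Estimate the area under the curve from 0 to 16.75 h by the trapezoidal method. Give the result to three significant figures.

AUC = 2120 ng/mL·h

Trapezoidal AUC_0→16.75:
  [0→0.25]: (527.2+494.1)/2 × 0.25 = 127.6625
  [0.25→3.25]: (494.1+227.2)/2 × 3 = 1081.95
  [3.25→4.75]: (227.2+154.0)/2 × 1.5 = 285.9
  [4.75→8.75]: (154.0+54.6)/2 × 4 = 417.2
  [8.75→10.25]: (54.6+37.0)/2 × 1.5 = 68.7
  [10.25→16.25]: (37.0+7.8)/2 × 6 = 134.4
  [16.25→16.75]: (7.8+6.9)/2 × 0.5 = 3.675
  Sum = 2119.4875 ng/mL·h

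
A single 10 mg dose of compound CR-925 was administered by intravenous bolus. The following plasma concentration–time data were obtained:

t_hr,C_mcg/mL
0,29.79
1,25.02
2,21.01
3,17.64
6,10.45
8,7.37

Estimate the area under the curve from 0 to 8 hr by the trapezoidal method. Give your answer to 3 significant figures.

Trapezoidal AUC_0→8:
  [0→1]: (29.79+25.02)/2 × 1 = 27.405
  [1→2]: (25.02+21.01)/2 × 1 = 23.015
  [2→3]: (21.01+17.64)/2 × 1 = 19.325
  [3→6]: (17.64+10.45)/2 × 3 = 42.135
  [6→8]: (10.45+7.37)/2 × 2 = 17.82
  Sum = 129.7 mcg/mL·hr

AUC = 130 mcg/mL·hr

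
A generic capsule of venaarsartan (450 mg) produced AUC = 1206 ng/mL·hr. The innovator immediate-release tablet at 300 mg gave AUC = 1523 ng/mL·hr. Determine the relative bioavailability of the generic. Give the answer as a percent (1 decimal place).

F_rel = 52.8%

F_rel = (AUC_test/D_test) / (AUC_ref/D_ref)
      = (1206/450) / (1523/300)
      = 2.68 / 5.07667 = 0.5279 = 52.79%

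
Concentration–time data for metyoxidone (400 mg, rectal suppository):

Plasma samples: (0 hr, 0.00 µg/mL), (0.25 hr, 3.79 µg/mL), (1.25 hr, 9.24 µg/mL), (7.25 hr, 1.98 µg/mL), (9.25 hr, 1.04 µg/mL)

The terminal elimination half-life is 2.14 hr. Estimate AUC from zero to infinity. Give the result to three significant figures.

Trapezoidal AUC_0→9.25:
  [0→0.25]: (0.00+3.79)/2 × 0.25 = 0.47375
  [0.25→1.25]: (3.79+9.24)/2 × 1 = 6.515
  [1.25→7.25]: (9.24+1.98)/2 × 6 = 33.66
  [7.25→9.25]: (1.98+1.04)/2 × 2 = 3.02
  Sum = 43.66875 µg/mL·hr
k_e = ln2 / t½ = 0.693147 / 2.14 = 0.3239 hr^-1
Extrapolated tail: C_last / k_e = 1.04 / 0.3239 = 3.211
AUC_0→∞ = 43.66875 + 3.211 = 46.87975 µg/mL·hr

AUC = 46.9 µg/mL·hr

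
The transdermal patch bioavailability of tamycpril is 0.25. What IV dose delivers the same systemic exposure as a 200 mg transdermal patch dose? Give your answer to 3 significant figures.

D_iv = 50.0 mg

Systemic exposure from an extravascular dose = F × D_ev, so the equivalent IV dose is F × D_ev.
D_iv = F × D_ev = 0.25 × 200 = 50 mg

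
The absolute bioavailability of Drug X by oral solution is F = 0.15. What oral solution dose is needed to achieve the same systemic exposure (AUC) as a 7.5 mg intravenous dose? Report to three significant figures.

For equal systemic exposure: F × D_ev = D_iv
D_ev = D_iv / F = 7.5 / 0.15 = 50 mg

D_oral = 50.0 mg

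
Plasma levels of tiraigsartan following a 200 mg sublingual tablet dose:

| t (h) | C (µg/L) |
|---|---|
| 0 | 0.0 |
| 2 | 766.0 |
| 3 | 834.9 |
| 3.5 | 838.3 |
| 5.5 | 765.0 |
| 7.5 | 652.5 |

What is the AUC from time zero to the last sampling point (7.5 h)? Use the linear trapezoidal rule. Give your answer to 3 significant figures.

Trapezoidal AUC_0→7.5:
  [0→2]: (0.0+766.0)/2 × 2 = 766.0
  [2→3]: (766.0+834.9)/2 × 1 = 800.45
  [3→3.5]: (834.9+838.3)/2 × 0.5 = 418.3
  [3.5→5.5]: (838.3+765.0)/2 × 2 = 1603.3
  [5.5→7.5]: (765.0+652.5)/2 × 2 = 1417.5
  Sum = 5005.55 µg/L·h

AUC = 5010 µg/L·h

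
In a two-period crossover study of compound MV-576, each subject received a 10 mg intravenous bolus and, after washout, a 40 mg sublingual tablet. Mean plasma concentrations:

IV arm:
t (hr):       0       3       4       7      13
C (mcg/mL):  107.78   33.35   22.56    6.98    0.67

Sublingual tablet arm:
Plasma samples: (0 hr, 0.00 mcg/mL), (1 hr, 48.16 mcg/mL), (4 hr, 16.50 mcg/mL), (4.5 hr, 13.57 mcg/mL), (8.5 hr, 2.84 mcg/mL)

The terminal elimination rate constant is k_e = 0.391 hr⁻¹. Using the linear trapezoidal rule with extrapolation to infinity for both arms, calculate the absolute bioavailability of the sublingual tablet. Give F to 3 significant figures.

Trapezoidal AUC_0→13 (IV):
  [0→3]: (107.78+33.35)/2 × 3 = 211.695
  [3→4]: (33.35+22.56)/2 × 1 = 27.955
  [4→7]: (22.56+6.98)/2 × 3 = 44.31
  [7→13]: (6.98+0.67)/2 × 6 = 22.95
  Sum = 306.91 mcg/mL·hr
IV tail: 0.67/0.391 = 1.714; AUC_iv,0→∞ = 306.91 + 1.714 = 308.624 mcg/mL·hr
Trapezoidal AUC_0→8.5 (sublingual tablet):
  [0→1]: (0.00+48.16)/2 × 1 = 24.08
  [1→4]: (48.16+16.50)/2 × 3 = 96.99
  [4→4.5]: (16.50+13.57)/2 × 0.5 = 7.5175
  [4.5→8.5]: (13.57+2.84)/2 × 4 = 32.82
  Sum = 161.4075 mcg/mL·hr
sublingual tablet tail: 2.84/0.391 = 7.263; AUC_ev,0→∞ = 161.4075 + 7.263 = 168.6705 mcg/mL·hr
F = (AUC_ev/D_ev)/(AUC_iv/D_iv) = (168.6705/40)/(308.624/10) = 4.2167625/30.8624 = 0.1366

F = 0.137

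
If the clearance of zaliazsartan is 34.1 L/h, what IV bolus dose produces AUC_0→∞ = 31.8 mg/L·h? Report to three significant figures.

Dose_iv = CL × AUC_0→∞
     = 34.1 × 31.8 = 1084.38 mg

Dose = 1080 mg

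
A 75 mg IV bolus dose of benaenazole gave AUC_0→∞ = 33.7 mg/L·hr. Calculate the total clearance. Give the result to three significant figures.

CL = 2.23 L/hr

CL = Dose_iv / AUC_0→∞
   = 75 / 33.7 = 2.22552 L/hr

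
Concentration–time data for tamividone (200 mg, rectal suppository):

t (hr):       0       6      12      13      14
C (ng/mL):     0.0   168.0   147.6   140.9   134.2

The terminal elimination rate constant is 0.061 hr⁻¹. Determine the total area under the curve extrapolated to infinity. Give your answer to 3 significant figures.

Trapezoidal AUC_0→14:
  [0→6]: (0.0+168.0)/2 × 6 = 504.0
  [6→12]: (168.0+147.6)/2 × 6 = 946.8
  [12→13]: (147.6+140.9)/2 × 1 = 144.25
  [13→14]: (140.9+134.2)/2 × 1 = 137.55
  Sum = 1732.6 ng/mL·hr
Extrapolated tail: C_last / k_e = 134.2 / 0.061 = 2200.000
AUC_0→∞ = 1732.6 + 2200.000 = 3932.6 ng/mL·hr

AUC = 3930 ng/mL·hr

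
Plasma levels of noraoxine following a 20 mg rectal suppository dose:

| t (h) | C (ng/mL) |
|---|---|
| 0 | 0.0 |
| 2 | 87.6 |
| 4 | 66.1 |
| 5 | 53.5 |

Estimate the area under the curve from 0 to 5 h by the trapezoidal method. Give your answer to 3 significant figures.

Trapezoidal AUC_0→5:
  [0→2]: (0.0+87.6)/2 × 2 = 87.6
  [2→4]: (87.6+66.1)/2 × 2 = 153.7
  [4→5]: (66.1+53.5)/2 × 1 = 59.8
  Sum = 301.1 ng/mL·h

AUC = 301 ng/mL·h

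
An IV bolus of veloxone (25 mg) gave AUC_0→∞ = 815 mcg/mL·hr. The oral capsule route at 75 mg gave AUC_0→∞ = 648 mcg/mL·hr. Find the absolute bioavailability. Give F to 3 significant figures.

F = 0.265

F = (AUC_ev / D_ev) / (AUC_iv / D_iv)
  = (648/75) / (815/25)
  = 8.64 / 32.6 = 0.2650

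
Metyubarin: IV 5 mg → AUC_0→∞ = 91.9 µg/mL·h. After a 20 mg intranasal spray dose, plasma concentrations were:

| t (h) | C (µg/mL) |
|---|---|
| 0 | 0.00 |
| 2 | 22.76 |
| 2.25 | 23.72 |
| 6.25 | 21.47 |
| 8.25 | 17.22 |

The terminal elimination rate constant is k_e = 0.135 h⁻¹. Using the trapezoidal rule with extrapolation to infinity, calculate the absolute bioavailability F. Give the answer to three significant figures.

Trapezoidal AUC_0→8.25 (intranasal spray):
  [0→2]: (0.00+22.76)/2 × 2 = 22.76
  [2→2.25]: (22.76+23.72)/2 × 0.25 = 5.81
  [2.25→6.25]: (23.72+21.47)/2 × 4 = 90.38
  [6.25→8.25]: (21.47+17.22)/2 × 2 = 38.69
  Sum = 157.64 µg/mL·h
Tail: C_last/k_e = 17.22/0.135 = 127.556
AUC_0→∞ (intranasal spray) = 157.64 + 127.556 = 285.196 µg/mL·h
F = (AUC_ev/D_ev)/(AUC_iv/D_iv) = (285.196/20)/(91.9/5) = 14.2598/18.38 = 0.7758

F = 0.776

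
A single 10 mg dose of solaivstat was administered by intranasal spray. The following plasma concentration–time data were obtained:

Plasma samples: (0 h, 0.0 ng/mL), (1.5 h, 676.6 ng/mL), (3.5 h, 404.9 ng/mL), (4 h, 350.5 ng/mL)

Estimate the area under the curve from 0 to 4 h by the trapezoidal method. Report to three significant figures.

Trapezoidal AUC_0→4:
  [0→1.5]: (0.0+676.6)/2 × 1.5 = 507.45
  [1.5→3.5]: (676.6+404.9)/2 × 2 = 1081.5
  [3.5→4]: (404.9+350.5)/2 × 0.5 = 188.85
  Sum = 1777.8 ng/mL·h

AUC = 1780 ng/mL·h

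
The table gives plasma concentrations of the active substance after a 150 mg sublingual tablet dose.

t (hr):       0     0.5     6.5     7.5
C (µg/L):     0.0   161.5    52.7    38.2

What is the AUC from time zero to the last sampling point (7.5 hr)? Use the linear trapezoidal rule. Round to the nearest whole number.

Trapezoidal AUC_0→7.5:
  [0→0.5]: (0.0+161.5)/2 × 0.5 = 40.375
  [0.5→6.5]: (161.5+52.7)/2 × 6 = 642.6
  [6.5→7.5]: (52.7+38.2)/2 × 1 = 45.45
  Sum = 728.425 µg/L·hr

AUC = 728 µg/L·hr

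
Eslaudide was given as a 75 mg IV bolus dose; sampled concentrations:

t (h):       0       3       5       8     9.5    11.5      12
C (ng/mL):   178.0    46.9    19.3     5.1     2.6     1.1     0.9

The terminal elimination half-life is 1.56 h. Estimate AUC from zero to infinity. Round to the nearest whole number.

Trapezoidal AUC_0→12:
  [0→3]: (178.0+46.9)/2 × 3 = 337.35
  [3→5]: (46.9+19.3)/2 × 2 = 66.2
  [5→8]: (19.3+5.1)/2 × 3 = 36.6
  [8→9.5]: (5.1+2.6)/2 × 1.5 = 5.775
  [9.5→11.5]: (2.6+1.1)/2 × 2 = 3.7
  [11.5→12]: (1.1+0.9)/2 × 0.5 = 0.5
  Sum = 450.125 ng/mL·h
k_e = ln2 / t½ = 0.693147 / 1.56 = 0.4443 h^-1
Extrapolated tail: C_last / k_e = 0.9 / 0.4443 = 2.026
AUC_0→∞ = 450.125 + 2.026 = 452.151 ng/mL·h

AUC = 452 ng/mL·h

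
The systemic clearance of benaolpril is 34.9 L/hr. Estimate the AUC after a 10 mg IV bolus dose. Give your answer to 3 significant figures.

AUC_0→∞ = Dose_iv / CL
        = 10 / 34.9 = 0.286533 mg/L·hr

AUC = 0.287 mg/L·hr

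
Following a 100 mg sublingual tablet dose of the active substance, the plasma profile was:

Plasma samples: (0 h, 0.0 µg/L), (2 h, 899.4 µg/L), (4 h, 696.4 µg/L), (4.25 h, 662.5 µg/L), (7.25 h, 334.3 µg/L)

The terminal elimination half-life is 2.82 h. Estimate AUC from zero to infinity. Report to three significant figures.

Trapezoidal AUC_0→7.25:
  [0→2]: (0.0+899.4)/2 × 2 = 899.4
  [2→4]: (899.4+696.4)/2 × 2 = 1595.8
  [4→4.25]: (696.4+662.5)/2 × 0.25 = 169.8625
  [4.25→7.25]: (662.5+334.3)/2 × 3 = 1495.2
  Sum = 4160.2625 µg/L·h
k_e = ln2 / t½ = 0.693147 / 2.82 = 0.2458 h^-1
Extrapolated tail: C_last / k_e = 334.3 / 0.2458 = 1360.049
AUC_0→∞ = 4160.2625 + 1360.049 = 5520.3115 µg/L·h

AUC = 5520 µg/L·h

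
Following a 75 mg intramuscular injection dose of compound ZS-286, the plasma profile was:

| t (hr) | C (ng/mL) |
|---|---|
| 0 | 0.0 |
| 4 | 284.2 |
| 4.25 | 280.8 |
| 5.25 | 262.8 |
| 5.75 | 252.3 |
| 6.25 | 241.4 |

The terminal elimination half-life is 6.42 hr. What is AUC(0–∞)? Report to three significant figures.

Trapezoidal AUC_0→6.25:
  [0→4]: (0.0+284.2)/2 × 4 = 568.4
  [4→4.25]: (284.2+280.8)/2 × 0.25 = 70.625
  [4.25→5.25]: (280.8+262.8)/2 × 1 = 271.8
  [5.25→5.75]: (262.8+252.3)/2 × 0.5 = 128.775
  [5.75→6.25]: (252.3+241.4)/2 × 0.5 = 123.425
  Sum = 1163.025 ng/mL·hr
k_e = ln2 / t½ = 0.693147 / 6.42 = 0.1080 hr^-1
Extrapolated tail: C_last / k_e = 241.4 / 0.108 = 2235.185
AUC_0→∞ = 1163.025 + 2235.185 = 3398.21 ng/mL·hr

AUC = 3400 ng/mL·hr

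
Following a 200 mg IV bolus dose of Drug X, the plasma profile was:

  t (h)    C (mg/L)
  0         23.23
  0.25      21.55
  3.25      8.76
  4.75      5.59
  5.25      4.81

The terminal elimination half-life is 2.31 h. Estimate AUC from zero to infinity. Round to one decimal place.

Trapezoidal AUC_0→5.25:
  [0→0.25]: (23.23+21.55)/2 × 0.25 = 5.5975
  [0.25→3.25]: (21.55+8.76)/2 × 3 = 45.465
  [3.25→4.75]: (8.76+5.59)/2 × 1.5 = 10.7625
  [4.75→5.25]: (5.59+4.81)/2 × 0.5 = 2.6
  Sum = 64.425 mg/L·h
k_e = ln2 / t½ = 0.693147 / 2.31 = 0.3001 h^-1
Extrapolated tail: C_last / k_e = 4.81 / 0.3001 = 16.028
AUC_0→∞ = 64.425 + 16.028 = 80.453 mg/L·h

AUC = 80.5 mg/L·h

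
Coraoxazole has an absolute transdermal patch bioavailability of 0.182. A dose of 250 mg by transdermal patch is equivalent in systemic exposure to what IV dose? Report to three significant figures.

D_iv = 45.5 mg

Systemic exposure from an extravascular dose = F × D_ev, so the equivalent IV dose is F × D_ev.
D_iv = F × D_ev = 0.182 × 250 = 45.5 mg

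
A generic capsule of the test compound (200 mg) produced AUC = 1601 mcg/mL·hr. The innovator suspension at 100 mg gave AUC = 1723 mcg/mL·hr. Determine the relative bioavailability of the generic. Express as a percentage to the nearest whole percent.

F_rel = 46%

F_rel = (AUC_test/D_test) / (AUC_ref/D_ref)
      = (1601/200) / (1723/100)
      = 8.005 / 17.23 = 0.4646 = 46.46%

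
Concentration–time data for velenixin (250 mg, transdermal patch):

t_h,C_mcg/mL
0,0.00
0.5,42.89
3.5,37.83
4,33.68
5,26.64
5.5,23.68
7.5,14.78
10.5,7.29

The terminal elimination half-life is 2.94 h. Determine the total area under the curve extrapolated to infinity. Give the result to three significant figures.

AUC = 295 mcg/mL·h

Trapezoidal AUC_0→10.5:
  [0→0.5]: (0.00+42.89)/2 × 0.5 = 10.7225
  [0.5→3.5]: (42.89+37.83)/2 × 3 = 121.08
  [3.5→4]: (37.83+33.68)/2 × 0.5 = 17.8775
  [4→5]: (33.68+26.64)/2 × 1 = 30.16
  [5→5.5]: (26.64+23.68)/2 × 0.5 = 12.58
  [5.5→7.5]: (23.68+14.78)/2 × 2 = 38.46
  [7.5→10.5]: (14.78+7.29)/2 × 3 = 33.105
  Sum = 263.985 mcg/mL·h
k_e = ln2 / t½ = 0.693147 / 2.94 = 0.2358 h^-1
Extrapolated tail: C_last / k_e = 7.29 / 0.2358 = 30.916
AUC_0→∞ = 263.985 + 30.916 = 294.901 mcg/mL·h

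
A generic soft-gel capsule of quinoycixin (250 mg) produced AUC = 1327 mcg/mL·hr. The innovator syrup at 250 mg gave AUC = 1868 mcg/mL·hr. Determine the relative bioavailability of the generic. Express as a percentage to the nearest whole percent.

F_rel = (AUC_test/D_test) / (AUC_ref/D_ref)
      = (1327/250) / (1868/250)
      = 5.308 / 7.472 = 0.7104 = 71.04%

F_rel = 71%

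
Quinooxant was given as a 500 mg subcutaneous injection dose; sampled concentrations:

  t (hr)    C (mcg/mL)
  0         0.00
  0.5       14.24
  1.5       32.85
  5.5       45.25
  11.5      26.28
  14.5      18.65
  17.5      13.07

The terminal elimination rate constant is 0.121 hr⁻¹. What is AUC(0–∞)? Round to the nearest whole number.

Trapezoidal AUC_0→17.5:
  [0→0.5]: (0.00+14.24)/2 × 0.5 = 3.56
  [0.5→1.5]: (14.24+32.85)/2 × 1 = 23.545
  [1.5→5.5]: (32.85+45.25)/2 × 4 = 156.2
  [5.5→11.5]: (45.25+26.28)/2 × 6 = 214.59
  [11.5→14.5]: (26.28+18.65)/2 × 3 = 67.395
  [14.5→17.5]: (18.65+13.07)/2 × 3 = 47.58
  Sum = 512.87 mcg/mL·hr
Extrapolated tail: C_last / k_e = 13.07 / 0.121 = 108.017
AUC_0→∞ = 512.87 + 108.017 = 620.887 mcg/mL·hr

AUC = 621 mcg/mL·hr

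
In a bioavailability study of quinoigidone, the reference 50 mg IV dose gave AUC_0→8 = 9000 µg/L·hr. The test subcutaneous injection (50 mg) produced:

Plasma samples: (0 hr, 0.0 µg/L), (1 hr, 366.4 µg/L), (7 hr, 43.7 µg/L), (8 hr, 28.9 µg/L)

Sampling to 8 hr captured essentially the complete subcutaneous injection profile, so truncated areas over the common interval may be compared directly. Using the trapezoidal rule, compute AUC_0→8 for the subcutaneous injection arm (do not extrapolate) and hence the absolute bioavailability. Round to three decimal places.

F = 0.161

Trapezoidal AUC_0→8 (subcutaneous injection):
  [0→1]: (0.0+366.4)/2 × 1 = 183.2
  [1→7]: (366.4+43.7)/2 × 6 = 1230.3
  [7→8]: (43.7+28.9)/2 × 1 = 36.3
  Sum = 1449.8 µg/L·hr
F = (AUC_ev/D_ev)/(AUC_iv/D_iv) = (1449.8/50)/(9000/50) = 28.996/180 = 0.1611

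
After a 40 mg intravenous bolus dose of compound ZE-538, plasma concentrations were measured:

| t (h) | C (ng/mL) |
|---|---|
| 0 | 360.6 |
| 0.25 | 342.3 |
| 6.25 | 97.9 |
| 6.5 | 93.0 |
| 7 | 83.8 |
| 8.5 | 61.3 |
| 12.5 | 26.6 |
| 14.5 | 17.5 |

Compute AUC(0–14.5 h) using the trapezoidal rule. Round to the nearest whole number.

Trapezoidal AUC_0→14.5:
  [0→0.25]: (360.6+342.3)/2 × 0.25 = 87.8625
  [0.25→6.25]: (342.3+97.9)/2 × 6 = 1320.6
  [6.25→6.5]: (97.9+93.0)/2 × 0.25 = 23.8625
  [6.5→7]: (93.0+83.8)/2 × 0.5 = 44.2
  [7→8.5]: (83.8+61.3)/2 × 1.5 = 108.825
  [8.5→12.5]: (61.3+26.6)/2 × 4 = 175.8
  [12.5→14.5]: (26.6+17.5)/2 × 2 = 44.1
  Sum = 1805.25 ng/mL·h

AUC = 1805 ng/mL·h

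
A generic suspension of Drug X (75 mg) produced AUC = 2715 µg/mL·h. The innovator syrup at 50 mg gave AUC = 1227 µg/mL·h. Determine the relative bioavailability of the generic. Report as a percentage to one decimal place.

F_rel = 147.5%

F_rel = (AUC_test/D_test) / (AUC_ref/D_ref)
      = (2715/75) / (1227/50)
      = 36.2 / 24.54 = 1.4751 = 147.51%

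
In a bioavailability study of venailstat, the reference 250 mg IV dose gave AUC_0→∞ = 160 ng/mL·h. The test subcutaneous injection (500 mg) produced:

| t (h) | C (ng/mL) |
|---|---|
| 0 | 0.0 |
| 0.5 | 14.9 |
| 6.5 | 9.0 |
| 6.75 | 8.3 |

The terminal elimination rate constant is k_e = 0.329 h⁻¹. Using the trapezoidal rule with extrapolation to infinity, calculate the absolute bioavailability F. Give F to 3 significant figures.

F = 0.321

Trapezoidal AUC_0→6.75 (subcutaneous injection):
  [0→0.5]: (0.0+14.9)/2 × 0.5 = 3.725
  [0.5→6.5]: (14.9+9.0)/2 × 6 = 71.7
  [6.5→6.75]: (9.0+8.3)/2 × 0.25 = 2.1625
  Sum = 77.5875 ng/mL·h
Tail: C_last/k_e = 8.3/0.329 = 25.228
AUC_0→∞ (subcutaneous injection) = 77.5875 + 25.228 = 102.8155 ng/mL·h
F = (AUC_ev/D_ev)/(AUC_iv/D_iv) = (102.8155/500)/(160/250) = 0.205631/0.64 = 0.3213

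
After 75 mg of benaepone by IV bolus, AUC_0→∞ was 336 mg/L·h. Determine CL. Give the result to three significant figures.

CL = 0.223 L/h

CL = Dose_iv / AUC_0→∞
   = 75 / 336 = 0.223214 L/h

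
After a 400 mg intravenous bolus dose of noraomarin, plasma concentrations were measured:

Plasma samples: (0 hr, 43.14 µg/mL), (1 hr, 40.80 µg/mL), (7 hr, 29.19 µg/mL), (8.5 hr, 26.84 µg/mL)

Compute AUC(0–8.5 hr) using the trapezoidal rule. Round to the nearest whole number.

AUC = 294 µg/mL·hr

Trapezoidal AUC_0→8.5:
  [0→1]: (43.14+40.80)/2 × 1 = 41.97
  [1→7]: (40.80+29.19)/2 × 6 = 209.97
  [7→8.5]: (29.19+26.84)/2 × 1.5 = 42.0225
  Sum = 293.9625 µg/mL·hr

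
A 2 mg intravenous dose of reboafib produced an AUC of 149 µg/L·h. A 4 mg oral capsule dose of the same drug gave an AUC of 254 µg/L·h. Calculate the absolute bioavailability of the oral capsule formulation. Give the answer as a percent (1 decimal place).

F = (AUC_ev / D_ev) / (AUC_iv / D_iv)
  = (254/4) / (149/2)
  = 63.5 / 74.5 = 0.8523
  = 85.23%

F = 85.2%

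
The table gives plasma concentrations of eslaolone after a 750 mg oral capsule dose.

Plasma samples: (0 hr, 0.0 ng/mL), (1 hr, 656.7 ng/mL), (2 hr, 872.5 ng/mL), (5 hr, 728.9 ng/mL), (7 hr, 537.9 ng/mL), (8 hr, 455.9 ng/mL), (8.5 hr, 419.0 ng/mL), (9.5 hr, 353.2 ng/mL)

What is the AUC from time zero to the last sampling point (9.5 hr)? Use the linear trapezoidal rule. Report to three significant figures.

Trapezoidal AUC_0→9.5:
  [0→1]: (0.0+656.7)/2 × 1 = 328.35
  [1→2]: (656.7+872.5)/2 × 1 = 764.6
  [2→5]: (872.5+728.9)/2 × 3 = 2402.1
  [5→7]: (728.9+537.9)/2 × 2 = 1266.8
  [7→8]: (537.9+455.9)/2 × 1 = 496.9
  [8→8.5]: (455.9+419.0)/2 × 0.5 = 218.725
  [8.5→9.5]: (419.0+353.2)/2 × 1 = 386.1
  Sum = 5863.575 ng/mL·hr

AUC = 5860 ng/mL·hr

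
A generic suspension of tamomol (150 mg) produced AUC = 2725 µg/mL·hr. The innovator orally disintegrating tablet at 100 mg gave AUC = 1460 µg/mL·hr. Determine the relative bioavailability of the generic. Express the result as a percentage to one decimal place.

F_rel = 124.4%

F_rel = (AUC_test/D_test) / (AUC_ref/D_ref)
      = (2725/150) / (1460/100)
      = 18.1667 / 14.6 = 1.2443 = 124.43%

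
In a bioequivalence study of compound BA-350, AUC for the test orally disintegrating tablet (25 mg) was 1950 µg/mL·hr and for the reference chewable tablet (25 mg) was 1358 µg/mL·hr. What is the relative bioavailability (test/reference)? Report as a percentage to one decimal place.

F_rel = (AUC_test/D_test) / (AUC_ref/D_ref)
      = (1950/25) / (1358/25)
      = 78 / 54.32 = 1.4359 = 143.59%

F_rel = 143.6%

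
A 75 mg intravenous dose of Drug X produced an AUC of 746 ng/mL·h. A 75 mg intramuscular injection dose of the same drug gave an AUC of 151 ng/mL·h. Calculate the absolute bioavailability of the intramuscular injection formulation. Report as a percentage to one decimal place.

F = (AUC_ev / D_ev) / (AUC_iv / D_iv)
  = (151/75) / (746/75)
  = 2.01333 / 9.94667 = 0.2024
  = 20.24%

F = 20.2%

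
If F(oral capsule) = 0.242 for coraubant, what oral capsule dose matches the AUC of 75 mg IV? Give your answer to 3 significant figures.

D_oral = 310 mg

For equal systemic exposure: F × D_ev = D_iv
D_ev = D_iv / F = 75 / 0.242 = 309.917 mg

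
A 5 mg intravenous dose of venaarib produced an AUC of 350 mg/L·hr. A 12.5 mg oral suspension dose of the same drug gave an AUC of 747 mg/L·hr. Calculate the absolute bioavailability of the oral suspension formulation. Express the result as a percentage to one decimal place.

F = (AUC_ev / D_ev) / (AUC_iv / D_iv)
  = (747/12.5) / (350/5)
  = 59.76 / 70 = 0.8537
  = 85.37%

F = 85.4%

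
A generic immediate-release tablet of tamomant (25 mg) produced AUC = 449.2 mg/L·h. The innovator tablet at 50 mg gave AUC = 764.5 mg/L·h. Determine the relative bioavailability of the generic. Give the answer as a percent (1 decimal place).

F_rel = (AUC_test/D_test) / (AUC_ref/D_ref)
      = (449.2/25) / (764.5/50)
      = 17.968 / 15.29 = 1.1751 = 117.51%

F_rel = 117.5%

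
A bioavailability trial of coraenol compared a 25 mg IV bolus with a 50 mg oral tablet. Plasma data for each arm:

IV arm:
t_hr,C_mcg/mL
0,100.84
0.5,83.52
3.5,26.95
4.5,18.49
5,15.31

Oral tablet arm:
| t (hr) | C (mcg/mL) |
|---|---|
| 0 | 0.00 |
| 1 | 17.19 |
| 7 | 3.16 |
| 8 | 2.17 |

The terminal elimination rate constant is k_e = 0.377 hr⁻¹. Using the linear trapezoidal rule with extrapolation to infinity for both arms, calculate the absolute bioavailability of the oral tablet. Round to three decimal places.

F = 0.138

Trapezoidal AUC_0→5 (IV):
  [0→0.5]: (100.84+83.52)/2 × 0.5 = 46.09
  [0.5→3.5]: (83.52+26.95)/2 × 3 = 165.705
  [3.5→4.5]: (26.95+18.49)/2 × 1 = 22.72
  [4.5→5]: (18.49+15.31)/2 × 0.5 = 8.45
  Sum = 242.965 mcg/mL·hr
IV tail: 15.31/0.377 = 40.610; AUC_iv,0→∞ = 242.965 + 40.610 = 283.575 mcg/mL·hr
Trapezoidal AUC_0→8 (oral tablet):
  [0→1]: (0.00+17.19)/2 × 1 = 8.595
  [1→7]: (17.19+3.16)/2 × 6 = 61.05
  [7→8]: (3.16+2.17)/2 × 1 = 2.665
  Sum = 72.31 mcg/mL·hr
oral tablet tail: 2.17/0.377 = 5.756; AUC_ev,0→∞ = 72.31 + 5.756 = 78.066 mcg/mL·hr
F = (AUC_ev/D_ev)/(AUC_iv/D_iv) = (78.066/50)/(283.575/25) = 1.56132/11.343 = 0.1376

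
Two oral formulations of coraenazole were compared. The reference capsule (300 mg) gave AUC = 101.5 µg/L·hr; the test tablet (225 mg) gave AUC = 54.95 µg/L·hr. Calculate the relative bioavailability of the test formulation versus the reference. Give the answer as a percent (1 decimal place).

F_rel = 72.2%

F_rel = (AUC_test/D_test) / (AUC_ref/D_ref)
      = (54.95/225) / (101.5/300)
      = 0.244222 / 0.338333 = 0.7218 = 72.18%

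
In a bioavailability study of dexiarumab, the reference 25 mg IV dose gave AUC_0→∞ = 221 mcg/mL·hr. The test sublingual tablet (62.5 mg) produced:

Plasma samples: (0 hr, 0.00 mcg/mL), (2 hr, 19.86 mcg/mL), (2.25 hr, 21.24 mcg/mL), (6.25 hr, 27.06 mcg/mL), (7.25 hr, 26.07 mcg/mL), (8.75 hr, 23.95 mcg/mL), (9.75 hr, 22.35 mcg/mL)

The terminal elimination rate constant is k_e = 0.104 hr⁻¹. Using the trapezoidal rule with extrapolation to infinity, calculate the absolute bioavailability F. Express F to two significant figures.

Trapezoidal AUC_0→9.75 (sublingual tablet):
  [0→2]: (0.00+19.86)/2 × 2 = 19.86
  [2→2.25]: (19.86+21.24)/2 × 0.25 = 5.1375
  [2.25→6.25]: (21.24+27.06)/2 × 4 = 96.6
  [6.25→7.25]: (27.06+26.07)/2 × 1 = 26.565
  [7.25→8.75]: (26.07+23.95)/2 × 1.5 = 37.515
  [8.75→9.75]: (23.95+22.35)/2 × 1 = 23.15
  Sum = 208.8275 mcg/mL·hr
Tail: C_last/k_e = 22.35/0.104 = 214.904
AUC_0→∞ (sublingual tablet) = 208.8275 + 214.904 = 423.7315 mcg/mL·hr
F = (AUC_ev/D_ev)/(AUC_iv/D_iv) = (423.7315/62.5)/(221/25) = 6.779704/8.84 = 0.7669

F = 0.77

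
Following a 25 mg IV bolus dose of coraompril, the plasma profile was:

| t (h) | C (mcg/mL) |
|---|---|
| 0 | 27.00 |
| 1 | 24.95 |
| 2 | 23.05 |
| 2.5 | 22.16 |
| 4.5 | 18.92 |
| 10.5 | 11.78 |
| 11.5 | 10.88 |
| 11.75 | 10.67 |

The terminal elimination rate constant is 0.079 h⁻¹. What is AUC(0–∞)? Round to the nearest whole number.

AUC = 344 mcg/mL·h

Trapezoidal AUC_0→11.75:
  [0→1]: (27.00+24.95)/2 × 1 = 25.975
  [1→2]: (24.95+23.05)/2 × 1 = 24.0
  [2→2.5]: (23.05+22.16)/2 × 0.5 = 11.3025
  [2.5→4.5]: (22.16+18.92)/2 × 2 = 41.08
  [4.5→10.5]: (18.92+11.78)/2 × 6 = 92.1
  [10.5→11.5]: (11.78+10.88)/2 × 1 = 11.33
  [11.5→11.75]: (10.88+10.67)/2 × 0.25 = 2.69375
  Sum = 208.48125 mcg/mL·h
Extrapolated tail: C_last / k_e = 10.67 / 0.079 = 135.063
AUC_0→∞ = 208.48125 + 135.063 = 343.54425 mcg/mL·h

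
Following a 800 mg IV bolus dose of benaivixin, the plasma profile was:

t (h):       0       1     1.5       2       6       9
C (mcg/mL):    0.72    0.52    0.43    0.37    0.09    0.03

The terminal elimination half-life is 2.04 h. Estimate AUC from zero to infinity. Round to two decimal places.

AUC = 2.25 mcg/mL·h

Trapezoidal AUC_0→9:
  [0→1]: (0.72+0.52)/2 × 1 = 0.62
  [1→1.5]: (0.52+0.43)/2 × 0.5 = 0.2375
  [1.5→2]: (0.43+0.37)/2 × 0.5 = 0.2
  [2→6]: (0.37+0.09)/2 × 4 = 0.92
  [6→9]: (0.09+0.03)/2 × 3 = 0.18
  Sum = 2.1575 mcg/mL·h
k_e = ln2 / t½ = 0.693147 / 2.04 = 0.3398 h^-1
Extrapolated tail: C_last / k_e = 0.03 / 0.3398 = 0.088
AUC_0→∞ = 2.1575 + 0.088 = 2.2455 mcg/mL·h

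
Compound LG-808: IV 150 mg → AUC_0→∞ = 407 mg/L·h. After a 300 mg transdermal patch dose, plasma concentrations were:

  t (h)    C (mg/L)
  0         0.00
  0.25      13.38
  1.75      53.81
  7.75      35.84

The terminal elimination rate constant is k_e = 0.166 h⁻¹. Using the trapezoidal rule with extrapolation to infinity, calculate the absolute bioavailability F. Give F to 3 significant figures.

F = 0.660

Trapezoidal AUC_0→7.75 (transdermal patch):
  [0→0.25]: (0.00+13.38)/2 × 0.25 = 1.6725
  [0.25→1.75]: (13.38+53.81)/2 × 1.5 = 50.3925
  [1.75→7.75]: (53.81+35.84)/2 × 6 = 268.95
  Sum = 321.015 mg/L·h
Tail: C_last/k_e = 35.84/0.166 = 215.904
AUC_0→∞ (transdermal patch) = 321.015 + 215.904 = 536.919 mg/L·h
F = (AUC_ev/D_ev)/(AUC_iv/D_iv) = (536.919/300)/(407/150) = 1.78973/2.71333 = 0.6596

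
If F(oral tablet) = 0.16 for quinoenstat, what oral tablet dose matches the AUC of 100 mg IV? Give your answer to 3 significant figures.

For equal systemic exposure: F × D_ev = D_iv
D_ev = D_iv / F = 100 / 0.16 = 625 mg

D_oral = 625 mg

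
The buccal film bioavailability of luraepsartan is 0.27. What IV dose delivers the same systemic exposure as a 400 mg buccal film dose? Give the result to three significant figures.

D_iv = 108 mg

Systemic exposure from an extravascular dose = F × D_ev, so the equivalent IV dose is F × D_ev.
D_iv = F × D_ev = 0.27 × 400 = 108 mg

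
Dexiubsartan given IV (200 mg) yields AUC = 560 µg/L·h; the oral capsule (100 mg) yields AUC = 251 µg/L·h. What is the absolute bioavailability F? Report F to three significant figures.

F = (AUC_ev / D_ev) / (AUC_iv / D_iv)
  = (251/100) / (560/200)
  = 2.51 / 2.8 = 0.8964

F = 0.896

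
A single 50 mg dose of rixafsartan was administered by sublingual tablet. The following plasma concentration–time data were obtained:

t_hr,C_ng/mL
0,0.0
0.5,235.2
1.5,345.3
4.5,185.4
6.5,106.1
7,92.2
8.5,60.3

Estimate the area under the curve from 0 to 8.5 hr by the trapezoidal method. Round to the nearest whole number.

AUC = 1601 ng/mL·hr

Trapezoidal AUC_0→8.5:
  [0→0.5]: (0.0+235.2)/2 × 0.5 = 58.8
  [0.5→1.5]: (235.2+345.3)/2 × 1 = 290.25
  [1.5→4.5]: (345.3+185.4)/2 × 3 = 796.05
  [4.5→6.5]: (185.4+106.1)/2 × 2 = 291.5
  [6.5→7]: (106.1+92.2)/2 × 0.5 = 49.575
  [7→8.5]: (92.2+60.3)/2 × 1.5 = 114.375
  Sum = 1600.55 ng/mL·hr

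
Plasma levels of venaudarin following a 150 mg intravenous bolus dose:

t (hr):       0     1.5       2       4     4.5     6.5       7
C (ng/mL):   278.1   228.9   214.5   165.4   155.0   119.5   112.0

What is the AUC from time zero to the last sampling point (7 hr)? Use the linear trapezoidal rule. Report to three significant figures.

Trapezoidal AUC_0→7:
  [0→1.5]: (278.1+228.9)/2 × 1.5 = 380.25
  [1.5→2]: (228.9+214.5)/2 × 0.5 = 110.85
  [2→4]: (214.5+165.4)/2 × 2 = 379.9
  [4→4.5]: (165.4+155.0)/2 × 0.5 = 80.1
  [4.5→6.5]: (155.0+119.5)/2 × 2 = 274.5
  [6.5→7]: (119.5+112.0)/2 × 0.5 = 57.875
  Sum = 1283.475 ng/mL·hr

AUC = 1280 ng/mL·hr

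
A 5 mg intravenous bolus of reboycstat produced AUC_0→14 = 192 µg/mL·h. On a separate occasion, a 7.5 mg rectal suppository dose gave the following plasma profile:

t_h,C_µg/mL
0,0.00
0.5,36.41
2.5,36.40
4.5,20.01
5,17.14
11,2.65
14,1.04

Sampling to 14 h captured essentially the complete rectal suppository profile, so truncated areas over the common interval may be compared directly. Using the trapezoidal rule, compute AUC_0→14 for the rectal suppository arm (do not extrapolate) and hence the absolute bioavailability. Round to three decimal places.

Trapezoidal AUC_0→14 (rectal suppository):
  [0→0.5]: (0.00+36.41)/2 × 0.5 = 9.1025
  [0.5→2.5]: (36.41+36.40)/2 × 2 = 72.81
  [2.5→4.5]: (36.40+20.01)/2 × 2 = 56.41
  [4.5→5]: (20.01+17.14)/2 × 0.5 = 9.2875
  [5→11]: (17.14+2.65)/2 × 6 = 59.37
  [11→14]: (2.65+1.04)/2 × 3 = 5.535
  Sum = 212.515 µg/mL·h
F = (AUC_ev/D_ev)/(AUC_iv/D_iv) = (212.515/7.5)/(192/5) = 28.3353/38.4 = 0.7379

F = 0.738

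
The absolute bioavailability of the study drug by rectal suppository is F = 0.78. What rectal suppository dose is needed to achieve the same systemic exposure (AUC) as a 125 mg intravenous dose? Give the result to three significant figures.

D_rectal = 160 mg

For equal systemic exposure: F × D_ev = D_iv
D_ev = D_iv / F = 125 / 0.78 = 160.256 mg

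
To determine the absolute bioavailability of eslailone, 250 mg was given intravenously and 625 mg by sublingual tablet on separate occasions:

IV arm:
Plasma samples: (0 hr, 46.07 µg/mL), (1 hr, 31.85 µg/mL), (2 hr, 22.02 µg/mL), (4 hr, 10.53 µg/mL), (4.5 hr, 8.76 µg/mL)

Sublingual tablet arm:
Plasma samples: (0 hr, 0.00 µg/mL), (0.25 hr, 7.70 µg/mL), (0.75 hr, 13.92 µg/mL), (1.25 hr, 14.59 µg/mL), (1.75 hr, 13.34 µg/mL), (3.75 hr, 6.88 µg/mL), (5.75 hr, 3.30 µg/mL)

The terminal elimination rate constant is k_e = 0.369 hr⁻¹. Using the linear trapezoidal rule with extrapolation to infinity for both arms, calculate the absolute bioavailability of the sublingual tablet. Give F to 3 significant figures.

F = 0.188

Trapezoidal AUC_0→4.5 (IV):
  [0→1]: (46.07+31.85)/2 × 1 = 38.96
  [1→2]: (31.85+22.02)/2 × 1 = 26.935
  [2→4]: (22.02+10.53)/2 × 2 = 32.55
  [4→4.5]: (10.53+8.76)/2 × 0.5 = 4.8225
  Sum = 103.2675 µg/mL·hr
IV tail: 8.76/0.369 = 23.740; AUC_iv,0→∞ = 103.2675 + 23.740 = 127.0075 µg/mL·hr
Trapezoidal AUC_0→5.75 (sublingual tablet):
  [0→0.25]: (0.00+7.70)/2 × 0.25 = 0.9625
  [0.25→0.75]: (7.70+13.92)/2 × 0.5 = 5.405
  [0.75→1.25]: (13.92+14.59)/2 × 0.5 = 7.1275
  [1.25→1.75]: (14.59+13.34)/2 × 0.5 = 6.9825
  [1.75→3.75]: (13.34+6.88)/2 × 2 = 20.22
  [3.75→5.75]: (6.88+3.30)/2 × 2 = 10.18
  Sum = 50.8775 µg/mL·hr
sublingual tablet tail: 3.30/0.369 = 8.943; AUC_ev,0→∞ = 50.8775 + 8.943 = 59.8205 µg/mL·hr
F = (AUC_ev/D_ev)/(AUC_iv/D_iv) = (59.8205/625)/(127.0075/250) = 0.0957128/0.50803 = 0.1884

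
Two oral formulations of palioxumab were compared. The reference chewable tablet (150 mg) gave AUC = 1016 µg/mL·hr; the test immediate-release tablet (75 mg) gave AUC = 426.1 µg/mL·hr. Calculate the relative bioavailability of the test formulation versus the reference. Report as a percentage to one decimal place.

F_rel = 83.9%

F_rel = (AUC_test/D_test) / (AUC_ref/D_ref)
      = (426.1/75) / (1016/150)
      = 5.68133 / 6.77333 = 0.8388 = 83.88%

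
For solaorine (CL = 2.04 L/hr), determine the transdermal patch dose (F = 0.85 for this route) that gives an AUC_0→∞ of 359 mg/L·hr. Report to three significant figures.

Dose = 862 mg

Dose = CL × AUC_0→∞ / F
     = 2.04 × 359 / 0.85 = 861.6 mg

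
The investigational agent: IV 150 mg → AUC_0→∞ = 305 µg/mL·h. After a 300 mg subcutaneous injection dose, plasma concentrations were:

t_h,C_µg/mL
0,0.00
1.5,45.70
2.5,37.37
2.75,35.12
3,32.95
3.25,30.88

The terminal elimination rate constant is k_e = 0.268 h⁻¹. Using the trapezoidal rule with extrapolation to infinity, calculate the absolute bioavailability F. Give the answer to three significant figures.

Trapezoidal AUC_0→3.25 (subcutaneous injection):
  [0→1.5]: (0.00+45.70)/2 × 1.5 = 34.275
  [1.5→2.5]: (45.70+37.37)/2 × 1 = 41.535
  [2.5→2.75]: (37.37+35.12)/2 × 0.25 = 9.06125
  [2.75→3]: (35.12+32.95)/2 × 0.25 = 8.50875
  [3→3.25]: (32.95+30.88)/2 × 0.25 = 7.97875
  Sum = 101.35875 µg/mL·h
Tail: C_last/k_e = 30.88/0.268 = 115.224
AUC_0→∞ (subcutaneous injection) = 101.35875 + 115.224 = 216.58275 µg/mL·h
F = (AUC_ev/D_ev)/(AUC_iv/D_iv) = (216.58275/300)/(305/150) = 0.7219425/2.03333 = 0.3551

F = 0.355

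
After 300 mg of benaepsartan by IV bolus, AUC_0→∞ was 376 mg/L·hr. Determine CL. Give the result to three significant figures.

CL = 0.798 L/hr

CL = Dose_iv / AUC_0→∞
   = 300 / 376 = 0.797872 L/hr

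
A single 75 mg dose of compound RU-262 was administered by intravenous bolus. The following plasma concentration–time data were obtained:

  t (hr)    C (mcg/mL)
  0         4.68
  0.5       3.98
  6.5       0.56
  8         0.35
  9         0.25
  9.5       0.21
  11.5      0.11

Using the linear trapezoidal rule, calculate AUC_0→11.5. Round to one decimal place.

AUC = 17.2 mcg/mL·hr

Trapezoidal AUC_0→11.5:
  [0→0.5]: (4.68+3.98)/2 × 0.5 = 2.165
  [0.5→6.5]: (3.98+0.56)/2 × 6 = 13.62
  [6.5→8]: (0.56+0.35)/2 × 1.5 = 0.6825
  [8→9]: (0.35+0.25)/2 × 1 = 0.3
  [9→9.5]: (0.25+0.21)/2 × 0.5 = 0.115
  [9.5→11.5]: (0.21+0.11)/2 × 2 = 0.32
  Sum = 17.2025 mcg/mL·hr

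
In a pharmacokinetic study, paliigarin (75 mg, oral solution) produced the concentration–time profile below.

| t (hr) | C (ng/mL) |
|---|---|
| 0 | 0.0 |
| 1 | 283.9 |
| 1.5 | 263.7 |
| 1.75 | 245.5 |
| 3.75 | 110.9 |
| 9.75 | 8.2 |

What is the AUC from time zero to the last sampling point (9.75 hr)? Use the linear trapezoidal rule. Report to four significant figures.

Trapezoidal AUC_0→9.75:
  [0→1]: (0.0+283.9)/2 × 1 = 141.95
  [1→1.5]: (283.9+263.7)/2 × 0.5 = 136.9
  [1.5→1.75]: (263.7+245.5)/2 × 0.25 = 63.65
  [1.75→3.75]: (245.5+110.9)/2 × 2 = 356.4
  [3.75→9.75]: (110.9+8.2)/2 × 6 = 357.3
  Sum = 1056.2 ng/mL·hr

AUC = 1056 ng/mL·hr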